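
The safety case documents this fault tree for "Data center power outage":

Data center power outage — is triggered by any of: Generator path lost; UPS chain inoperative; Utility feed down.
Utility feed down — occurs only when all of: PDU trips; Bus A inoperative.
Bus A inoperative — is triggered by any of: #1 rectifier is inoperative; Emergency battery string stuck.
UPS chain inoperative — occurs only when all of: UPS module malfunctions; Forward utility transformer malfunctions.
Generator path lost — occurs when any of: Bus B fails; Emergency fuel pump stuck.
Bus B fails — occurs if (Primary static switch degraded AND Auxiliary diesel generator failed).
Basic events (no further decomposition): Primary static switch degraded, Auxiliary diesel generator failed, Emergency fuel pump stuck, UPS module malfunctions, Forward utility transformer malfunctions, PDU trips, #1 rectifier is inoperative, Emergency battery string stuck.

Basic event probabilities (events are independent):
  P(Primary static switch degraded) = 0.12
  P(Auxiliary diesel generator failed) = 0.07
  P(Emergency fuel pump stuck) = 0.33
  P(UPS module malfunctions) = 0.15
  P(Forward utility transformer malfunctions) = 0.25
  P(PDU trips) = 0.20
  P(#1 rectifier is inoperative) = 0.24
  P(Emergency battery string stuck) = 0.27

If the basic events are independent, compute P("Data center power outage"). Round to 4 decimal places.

0.4175

P(Bus B fails) [AND] = 0.12 × 0.07 = 0.008400
P(Generator path lost) [OR] = 1 − (1−0.008400) × (1−0.33) = 0.335628
P(UPS chain inoperative) [AND] = 0.15 × 0.25 = 0.037500
P(Bus A inoperative) [OR] = 1 − (1−0.24) × (1−0.27) = 0.445200
P(Utility feed down) [AND] = 0.20 × 0.445200 = 0.089040
P(Data center power outage) [OR] = 1 − (1−0.335628) × (1−0.037500) × (1−0.089040) = 0.417479
Rounded to 4 decimal places: P(Data center power outage) ≈ 0.4175.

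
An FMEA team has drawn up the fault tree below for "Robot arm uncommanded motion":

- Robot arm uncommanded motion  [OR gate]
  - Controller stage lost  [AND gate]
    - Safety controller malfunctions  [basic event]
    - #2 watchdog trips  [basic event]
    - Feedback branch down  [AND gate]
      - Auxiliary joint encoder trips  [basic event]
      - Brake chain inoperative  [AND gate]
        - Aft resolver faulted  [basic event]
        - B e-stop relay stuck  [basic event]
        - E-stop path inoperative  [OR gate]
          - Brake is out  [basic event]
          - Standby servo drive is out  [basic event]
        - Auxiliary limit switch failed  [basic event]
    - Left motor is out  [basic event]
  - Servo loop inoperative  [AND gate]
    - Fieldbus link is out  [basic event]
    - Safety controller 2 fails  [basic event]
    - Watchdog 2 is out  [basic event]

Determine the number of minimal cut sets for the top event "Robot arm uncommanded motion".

3

E-stop path inoperative [OR]: union of children's cut sets → 2 cut set(s).
Brake chain inoperative [AND]: one cut set from each child combined → 1 × 1 × 2 × 1 = 2 cut set(s).
Feedback branch down [AND]: one cut set from each child combined → 1 × 2 = 2 cut set(s).
Controller stage lost [AND]: one cut set from each child combined → 1 × 1 × 2 × 1 = 2 cut set(s).
Servo loop inoperative [AND]: one cut set from each child combined → 1 × 1 × 1 = 1 cut set(s).
Robot arm uncommanded motion [OR]: union of children's cut sets → 3 cut set(s).
Minimal cut sets: {#2 watchdog trips, Aft resolver faulted, Auxiliary joint encoder trips, Auxiliary limit switch failed, B e-stop relay stuck, Brake is out, Left motor is out, Safety controller malfunctions}; {#2 watchdog trips, Aft resolver faulted, Auxiliary joint encoder trips, Auxiliary limit switch failed, B e-stop relay stuck, Left motor is out, Safety controller malfunctions, Standby servo drive is out}; {Fieldbus link is out, Safety controller 2 fails, Watchdog 2 is out}.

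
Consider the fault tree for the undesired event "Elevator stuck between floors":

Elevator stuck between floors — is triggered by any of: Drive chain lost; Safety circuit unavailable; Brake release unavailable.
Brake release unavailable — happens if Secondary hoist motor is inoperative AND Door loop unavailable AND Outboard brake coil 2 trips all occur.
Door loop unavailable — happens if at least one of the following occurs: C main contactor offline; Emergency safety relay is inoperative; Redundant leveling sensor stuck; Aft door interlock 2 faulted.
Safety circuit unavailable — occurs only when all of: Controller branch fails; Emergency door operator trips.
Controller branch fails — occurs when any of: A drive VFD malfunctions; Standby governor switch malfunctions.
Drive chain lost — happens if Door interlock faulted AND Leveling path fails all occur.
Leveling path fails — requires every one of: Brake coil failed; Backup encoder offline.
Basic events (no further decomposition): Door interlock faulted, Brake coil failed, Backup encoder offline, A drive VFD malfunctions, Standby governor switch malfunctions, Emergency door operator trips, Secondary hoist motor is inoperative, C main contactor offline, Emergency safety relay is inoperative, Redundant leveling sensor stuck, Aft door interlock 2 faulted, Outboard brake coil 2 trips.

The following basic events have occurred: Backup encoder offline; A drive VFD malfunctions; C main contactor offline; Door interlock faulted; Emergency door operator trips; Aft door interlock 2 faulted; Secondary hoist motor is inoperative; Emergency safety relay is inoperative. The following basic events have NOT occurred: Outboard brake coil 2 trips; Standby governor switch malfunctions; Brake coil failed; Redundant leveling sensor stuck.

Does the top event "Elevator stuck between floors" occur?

Yes

Leveling path fails [AND]: Brake coil failed=not, Backup encoder offline=occurs → not all inputs occur → does not occur.
Drive chain lost [AND]: Door interlock faulted=occurs, Leveling path fails=not → not all inputs occur → does not occur.
Controller branch fails [OR]: A drive VFD malfunctions=occurs, Standby governor switch malfunctions=not → at least one input occurs → occurs.
Safety circuit unavailable [AND]: Controller branch fails=occurs, Emergency door operator trips=occurs → all inputs occur → occurs.
Door loop unavailable [OR]: C main contactor offline=occurs, Emergency safety relay is inoperative=occurs, Redundant leveling sensor stuck=not, Aft door interlock 2 faulted=occurs → at least one input occurs → occurs.
Brake release unavailable [AND]: Secondary hoist motor is inoperative=occurs, Door loop unavailable=occurs, Outboard brake coil 2 trips=not → not all inputs occur → does not occur.
Elevator stuck between floors [OR]: Drive chain lost=not, Safety circuit unavailable=occurs, Brake release unavailable=not → at least one input occurs → occurs.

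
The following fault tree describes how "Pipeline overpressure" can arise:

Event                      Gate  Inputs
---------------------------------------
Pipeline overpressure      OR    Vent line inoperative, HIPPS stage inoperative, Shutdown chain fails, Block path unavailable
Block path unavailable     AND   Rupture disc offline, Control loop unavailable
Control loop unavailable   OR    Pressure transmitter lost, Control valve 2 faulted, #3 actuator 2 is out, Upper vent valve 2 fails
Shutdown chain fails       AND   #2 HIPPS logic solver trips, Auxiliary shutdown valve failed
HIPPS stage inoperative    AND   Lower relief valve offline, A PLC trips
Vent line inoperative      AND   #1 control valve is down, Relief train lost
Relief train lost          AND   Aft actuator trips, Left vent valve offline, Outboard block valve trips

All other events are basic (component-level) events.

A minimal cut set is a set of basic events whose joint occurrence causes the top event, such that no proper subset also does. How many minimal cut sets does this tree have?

7

Relief train lost [AND]: one cut set from each child combined → 1 × 1 × 1 = 1 cut set(s).
Vent line inoperative [AND]: one cut set from each child combined → 1 × 1 = 1 cut set(s).
HIPPS stage inoperative [AND]: one cut set from each child combined → 1 × 1 = 1 cut set(s).
Shutdown chain fails [AND]: one cut set from each child combined → 1 × 1 = 1 cut set(s).
Control loop unavailable [OR]: union of children's cut sets → 4 cut set(s).
Block path unavailable [AND]: one cut set from each child combined → 1 × 4 = 4 cut set(s).
Pipeline overpressure [OR]: union of children's cut sets → 7 cut set(s).
Minimal cut sets: {#1 control valve is down, Aft actuator trips, Left vent valve offline, Outboard block valve trips}; {A PLC trips, Lower relief valve offline}; {#2 HIPPS logic solver trips, Auxiliary shutdown valve failed}; {Pressure transmitter lost, Rupture disc offline}; {Control valve 2 faulted, Rupture disc offline}; {#3 actuator 2 is out, Rupture disc offline}; {Rupture disc offline, Upper vent valve 2 fails}.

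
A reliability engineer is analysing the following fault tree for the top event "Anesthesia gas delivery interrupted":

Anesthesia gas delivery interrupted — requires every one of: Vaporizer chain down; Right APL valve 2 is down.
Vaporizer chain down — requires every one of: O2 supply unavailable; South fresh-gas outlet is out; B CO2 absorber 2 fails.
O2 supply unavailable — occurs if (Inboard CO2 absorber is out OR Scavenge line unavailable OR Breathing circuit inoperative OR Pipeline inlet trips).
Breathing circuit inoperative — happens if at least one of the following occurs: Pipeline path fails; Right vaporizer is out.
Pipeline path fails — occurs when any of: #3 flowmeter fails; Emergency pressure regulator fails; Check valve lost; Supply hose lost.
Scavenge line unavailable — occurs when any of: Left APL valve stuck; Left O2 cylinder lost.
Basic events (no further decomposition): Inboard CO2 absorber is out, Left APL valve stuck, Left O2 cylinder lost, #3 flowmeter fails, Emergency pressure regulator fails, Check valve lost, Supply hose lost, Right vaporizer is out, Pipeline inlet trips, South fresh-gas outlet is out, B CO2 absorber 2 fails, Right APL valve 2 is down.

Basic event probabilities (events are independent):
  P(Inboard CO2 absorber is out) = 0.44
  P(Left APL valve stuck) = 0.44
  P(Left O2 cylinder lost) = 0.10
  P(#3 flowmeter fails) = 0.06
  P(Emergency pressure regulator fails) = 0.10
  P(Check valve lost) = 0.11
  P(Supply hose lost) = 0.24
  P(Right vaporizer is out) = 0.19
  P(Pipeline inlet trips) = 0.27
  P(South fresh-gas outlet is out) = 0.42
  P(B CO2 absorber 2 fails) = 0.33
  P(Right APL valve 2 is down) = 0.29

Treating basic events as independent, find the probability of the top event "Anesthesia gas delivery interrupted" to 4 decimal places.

0.0364

P(Scavenge line unavailable) [OR] = 1 − (1−0.44) × (1−0.10) = 0.496000
P(Pipeline path fails) [OR] = 1 − (1−0.06) × (1−0.10) × (1−0.11) × (1−0.24) = 0.427766
P(Breathing circuit inoperative) [OR] = 1 − (1−0.427766) × (1−0.19) = 0.536490
P(O2 supply unavailable) [OR] = 1 − (1−0.44) × (1−0.496000) × (1−0.536490) × (1−0.27) = 0.904501
P(Vaporizer chain down) [AND] = 0.904501 × 0.42 × 0.33 = 0.125364
P(Anesthesia gas delivery interrupted) [AND] = 0.125364 × 0.29 = 0.036356
Rounded to 4 decimal places: P(Anesthesia gas delivery interrupted) ≈ 0.0364.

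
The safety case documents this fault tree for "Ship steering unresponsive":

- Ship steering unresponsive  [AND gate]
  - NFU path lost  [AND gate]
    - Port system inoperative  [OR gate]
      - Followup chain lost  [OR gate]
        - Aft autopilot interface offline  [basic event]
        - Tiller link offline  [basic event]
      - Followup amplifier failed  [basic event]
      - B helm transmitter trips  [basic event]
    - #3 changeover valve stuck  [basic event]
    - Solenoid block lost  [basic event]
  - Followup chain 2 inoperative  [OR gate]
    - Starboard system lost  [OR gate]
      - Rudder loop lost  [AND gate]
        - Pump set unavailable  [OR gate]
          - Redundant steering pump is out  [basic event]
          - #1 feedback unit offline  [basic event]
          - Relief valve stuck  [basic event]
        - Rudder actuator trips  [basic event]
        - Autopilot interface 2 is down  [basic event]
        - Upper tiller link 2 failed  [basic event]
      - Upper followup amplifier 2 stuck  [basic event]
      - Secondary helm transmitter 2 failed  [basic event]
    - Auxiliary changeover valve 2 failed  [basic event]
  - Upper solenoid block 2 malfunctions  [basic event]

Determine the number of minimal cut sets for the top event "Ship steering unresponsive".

24

Followup chain lost [OR]: union of children's cut sets → 2 cut set(s).
Port system inoperative [OR]: union of children's cut sets → 4 cut set(s).
NFU path lost [AND]: one cut set from each child combined → 4 × 1 × 1 = 4 cut set(s).
Pump set unavailable [OR]: union of children's cut sets → 3 cut set(s).
Rudder loop lost [AND]: one cut set from each child combined → 3 × 1 × 1 × 1 = 3 cut set(s).
Starboard system lost [OR]: union of children's cut sets → 5 cut set(s).
Followup chain 2 inoperative [OR]: union of children's cut sets → 6 cut set(s).
Ship steering unresponsive [AND]: one cut set from each child combined → 4 × 6 × 1 = 24 cut set(s).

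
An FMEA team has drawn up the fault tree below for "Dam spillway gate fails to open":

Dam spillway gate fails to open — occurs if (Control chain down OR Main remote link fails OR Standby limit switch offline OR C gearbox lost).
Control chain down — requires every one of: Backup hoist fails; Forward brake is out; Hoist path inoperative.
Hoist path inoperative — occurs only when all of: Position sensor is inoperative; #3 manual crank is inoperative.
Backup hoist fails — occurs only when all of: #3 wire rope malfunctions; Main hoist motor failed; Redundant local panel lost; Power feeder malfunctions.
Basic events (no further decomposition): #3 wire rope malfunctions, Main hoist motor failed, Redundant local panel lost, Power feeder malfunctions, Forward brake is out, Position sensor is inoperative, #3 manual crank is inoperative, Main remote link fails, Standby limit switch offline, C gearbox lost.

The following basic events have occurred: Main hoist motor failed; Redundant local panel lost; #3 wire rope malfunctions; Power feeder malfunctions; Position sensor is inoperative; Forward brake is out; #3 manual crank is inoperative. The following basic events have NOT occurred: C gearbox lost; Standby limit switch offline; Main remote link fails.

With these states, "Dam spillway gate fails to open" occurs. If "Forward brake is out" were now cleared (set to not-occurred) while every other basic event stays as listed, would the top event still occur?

No

Counterfactual: set "Forward brake is out" to not occurred.
Backup hoist fails [AND]: #3 wire rope malfunctions=occurs, Main hoist motor failed=occurs, Redundant local panel lost=occurs, Power feeder malfunctions=occurs → all inputs occur → occurs.
Hoist path inoperative [AND]: Position sensor is inoperative=occurs, #3 manual crank is inoperative=occurs → all inputs occur → occurs.
Control chain down [AND]: Backup hoist fails=occurs, Forward brake is out=not, Hoist path inoperative=occurs → not all inputs occur → does not occur.
Dam spillway gate fails to open [OR]: Control chain down=not, Main remote link fails=not, Standby limit switch offline=not, C gearbox lost=not → no input occurs → does not occur.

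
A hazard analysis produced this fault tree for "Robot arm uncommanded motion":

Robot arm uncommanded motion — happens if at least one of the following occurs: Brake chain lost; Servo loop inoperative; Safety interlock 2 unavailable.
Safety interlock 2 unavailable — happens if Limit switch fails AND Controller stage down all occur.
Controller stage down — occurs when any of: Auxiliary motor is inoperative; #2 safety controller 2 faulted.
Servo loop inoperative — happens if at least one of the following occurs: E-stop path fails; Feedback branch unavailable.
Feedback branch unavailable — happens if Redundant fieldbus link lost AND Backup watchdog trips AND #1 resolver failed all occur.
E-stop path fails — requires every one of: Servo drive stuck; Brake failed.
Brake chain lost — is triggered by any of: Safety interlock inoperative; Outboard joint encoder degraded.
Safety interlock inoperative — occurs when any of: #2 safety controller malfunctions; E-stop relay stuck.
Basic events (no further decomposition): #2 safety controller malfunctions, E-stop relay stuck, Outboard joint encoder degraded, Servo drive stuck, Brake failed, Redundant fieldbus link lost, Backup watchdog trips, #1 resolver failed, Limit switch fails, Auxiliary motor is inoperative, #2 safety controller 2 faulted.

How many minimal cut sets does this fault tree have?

Safety interlock inoperative [OR]: union of children's cut sets → 2 cut set(s).
Brake chain lost [OR]: union of children's cut sets → 3 cut set(s).
E-stop path fails [AND]: one cut set from each child combined → 1 × 1 = 1 cut set(s).
Feedback branch unavailable [AND]: one cut set from each child combined → 1 × 1 × 1 = 1 cut set(s).
Servo loop inoperative [OR]: union of children's cut sets → 2 cut set(s).
Controller stage down [OR]: union of children's cut sets → 2 cut set(s).
Safety interlock 2 unavailable [AND]: one cut set from each child combined → 1 × 2 = 2 cut set(s).
Robot arm uncommanded motion [OR]: union of children's cut sets → 7 cut set(s).
Minimal cut sets: {#2 safety controller malfunctions}; {E-stop relay stuck}; {Outboard joint encoder degraded}; {Brake failed, Servo drive stuck}; {#1 resolver failed, Backup watchdog trips, Redundant fieldbus link lost}; {Auxiliary motor is inoperative, Limit switch fails}; {#2 safety controller 2 faulted, Limit switch fails}.

7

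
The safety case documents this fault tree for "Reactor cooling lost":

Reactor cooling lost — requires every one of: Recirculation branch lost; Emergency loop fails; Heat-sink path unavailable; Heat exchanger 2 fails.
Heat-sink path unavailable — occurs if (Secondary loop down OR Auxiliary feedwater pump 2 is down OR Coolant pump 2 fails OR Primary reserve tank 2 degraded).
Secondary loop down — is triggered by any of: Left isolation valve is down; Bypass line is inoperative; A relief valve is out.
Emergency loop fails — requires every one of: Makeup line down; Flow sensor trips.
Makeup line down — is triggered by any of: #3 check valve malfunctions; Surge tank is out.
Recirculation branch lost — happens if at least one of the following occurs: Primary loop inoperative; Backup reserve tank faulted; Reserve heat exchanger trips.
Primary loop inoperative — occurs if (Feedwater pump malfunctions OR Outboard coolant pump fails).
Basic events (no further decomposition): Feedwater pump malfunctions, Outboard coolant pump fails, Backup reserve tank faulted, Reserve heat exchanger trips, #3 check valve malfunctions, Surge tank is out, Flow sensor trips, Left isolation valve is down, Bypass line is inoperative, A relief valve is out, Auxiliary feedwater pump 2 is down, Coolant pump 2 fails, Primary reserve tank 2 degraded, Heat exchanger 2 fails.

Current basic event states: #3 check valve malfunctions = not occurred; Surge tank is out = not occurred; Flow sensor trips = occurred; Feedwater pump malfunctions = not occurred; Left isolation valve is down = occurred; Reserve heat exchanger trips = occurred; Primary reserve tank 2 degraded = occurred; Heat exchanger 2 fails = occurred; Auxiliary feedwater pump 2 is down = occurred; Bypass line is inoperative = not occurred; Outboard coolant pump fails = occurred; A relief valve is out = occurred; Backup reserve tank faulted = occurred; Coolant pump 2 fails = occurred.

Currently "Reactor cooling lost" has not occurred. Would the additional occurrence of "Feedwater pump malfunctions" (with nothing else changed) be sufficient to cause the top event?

Counterfactual: set "Feedwater pump malfunctions" to occurred.
Primary loop inoperative [OR]: Feedwater pump malfunctions=occurs, Outboard coolant pump fails=occurs → at least one input occurs → occurs.
Recirculation branch lost [OR]: Primary loop inoperative=occurs, Backup reserve tank faulted=occurs, Reserve heat exchanger trips=occurs → at least one input occurs → occurs.
Makeup line down [OR]: #3 check valve malfunctions=not, Surge tank is out=not → no input occurs → does not occur.
Emergency loop fails [AND]: Makeup line down=not, Flow sensor trips=occurs → not all inputs occur → does not occur.
Secondary loop down [OR]: Left isolation valve is down=occurs, Bypass line is inoperative=not, A relief valve is out=occurs → at least one input occurs → occurs.
Heat-sink path unavailable [OR]: Secondary loop down=occurs, Auxiliary feedwater pump 2 is down=occurs, Coolant pump 2 fails=occurs, Primary reserve tank 2 degraded=occurs → at least one input occurs → occurs.
Reactor cooling lost [AND]: Recirculation branch lost=occurs, Emergency loop fails=not, Heat-sink path unavailable=occurs, Heat exchanger 2 fails=occurs → not all inputs occur → does not occur.

No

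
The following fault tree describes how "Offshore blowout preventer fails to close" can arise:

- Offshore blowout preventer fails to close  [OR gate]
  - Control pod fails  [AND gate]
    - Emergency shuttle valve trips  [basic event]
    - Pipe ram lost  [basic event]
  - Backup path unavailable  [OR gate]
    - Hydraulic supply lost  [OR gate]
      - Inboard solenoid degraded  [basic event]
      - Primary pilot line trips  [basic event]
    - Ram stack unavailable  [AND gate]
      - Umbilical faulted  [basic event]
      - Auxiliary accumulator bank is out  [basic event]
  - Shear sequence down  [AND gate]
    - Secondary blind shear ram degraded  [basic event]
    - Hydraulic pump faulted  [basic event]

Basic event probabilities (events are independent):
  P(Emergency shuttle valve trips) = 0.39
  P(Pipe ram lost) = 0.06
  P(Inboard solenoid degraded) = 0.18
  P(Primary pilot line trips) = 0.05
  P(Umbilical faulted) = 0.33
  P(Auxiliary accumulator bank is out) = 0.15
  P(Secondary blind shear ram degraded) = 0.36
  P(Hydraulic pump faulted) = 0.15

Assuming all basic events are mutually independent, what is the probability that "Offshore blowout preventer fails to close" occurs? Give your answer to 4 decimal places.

P(Control pod fails) [AND] = 0.39 × 0.06 = 0.023400
P(Hydraulic supply lost) [OR] = 1 − (1−0.18) × (1−0.05) = 0.221000
P(Ram stack unavailable) [AND] = 0.33 × 0.15 = 0.049500
P(Backup path unavailable) [OR] = 1 − (1−0.221000) × (1−0.049500) = 0.259561
P(Shear sequence down) [AND] = 0.36 × 0.15 = 0.054000
P(Offshore blowout preventer fails to close) [OR] = 1 − (1−0.023400) × (1−0.259561) × (1−0.054000) = 0.315935
Rounded to 4 decimal places: P(Offshore blowout preventer fails to close) ≈ 0.3159.

0.3159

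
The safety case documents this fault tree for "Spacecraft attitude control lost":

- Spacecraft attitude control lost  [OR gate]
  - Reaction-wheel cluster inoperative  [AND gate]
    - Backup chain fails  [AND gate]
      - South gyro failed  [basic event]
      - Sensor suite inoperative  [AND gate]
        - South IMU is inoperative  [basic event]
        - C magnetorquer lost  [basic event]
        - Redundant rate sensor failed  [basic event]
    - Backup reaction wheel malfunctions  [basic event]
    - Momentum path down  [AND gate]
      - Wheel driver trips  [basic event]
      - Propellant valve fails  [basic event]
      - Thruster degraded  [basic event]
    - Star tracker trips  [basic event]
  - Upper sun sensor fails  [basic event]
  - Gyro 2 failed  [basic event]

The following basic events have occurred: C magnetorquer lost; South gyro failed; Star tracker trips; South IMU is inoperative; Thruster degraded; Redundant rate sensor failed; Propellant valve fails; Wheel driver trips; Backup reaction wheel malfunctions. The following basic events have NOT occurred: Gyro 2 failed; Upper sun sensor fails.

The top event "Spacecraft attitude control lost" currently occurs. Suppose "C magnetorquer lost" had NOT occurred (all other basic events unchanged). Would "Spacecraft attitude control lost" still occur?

Counterfactual: set "C magnetorquer lost" to not occurred.
Sensor suite inoperative [AND]: South IMU is inoperative=occurs, C magnetorquer lost=not, Redundant rate sensor failed=occurs → not all inputs occur → does not occur.
Backup chain fails [AND]: South gyro failed=occurs, Sensor suite inoperative=not → not all inputs occur → does not occur.
Momentum path down [AND]: Wheel driver trips=occurs, Propellant valve fails=occurs, Thruster degraded=occurs → all inputs occur → occurs.
Reaction-wheel cluster inoperative [AND]: Backup chain fails=not, Backup reaction wheel malfunctions=occurs, Momentum path down=occurs, Star tracker trips=occurs → not all inputs occur → does not occur.
Spacecraft attitude control lost [OR]: Reaction-wheel cluster inoperative=not, Upper sun sensor fails=not, Gyro 2 failed=not → no input occurs → does not occur.

No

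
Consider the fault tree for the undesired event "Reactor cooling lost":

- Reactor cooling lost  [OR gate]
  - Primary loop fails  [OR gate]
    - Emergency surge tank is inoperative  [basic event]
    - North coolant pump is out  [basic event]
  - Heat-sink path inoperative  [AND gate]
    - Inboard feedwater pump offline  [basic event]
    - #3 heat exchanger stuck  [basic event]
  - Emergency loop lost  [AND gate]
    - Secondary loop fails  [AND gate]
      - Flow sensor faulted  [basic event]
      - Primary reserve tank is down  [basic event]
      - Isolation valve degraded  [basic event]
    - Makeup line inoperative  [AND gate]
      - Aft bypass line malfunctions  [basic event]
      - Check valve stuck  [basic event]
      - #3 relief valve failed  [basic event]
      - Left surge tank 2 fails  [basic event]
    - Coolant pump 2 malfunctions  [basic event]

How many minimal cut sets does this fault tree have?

4

Primary loop fails [OR]: union of children's cut sets → 2 cut set(s).
Heat-sink path inoperative [AND]: one cut set from each child combined → 1 × 1 = 1 cut set(s).
Secondary loop fails [AND]: one cut set from each child combined → 1 × 1 × 1 = 1 cut set(s).
Makeup line inoperative [AND]: one cut set from each child combined → 1 × 1 × 1 × 1 = 1 cut set(s).
Emergency loop lost [AND]: one cut set from each child combined → 1 × 1 × 1 = 1 cut set(s).
Reactor cooling lost [OR]: union of children's cut sets → 4 cut set(s).
Minimal cut sets: {Emergency surge tank is inoperative}; {North coolant pump is out}; {#3 heat exchanger stuck, Inboard feedwater pump offline}; {#3 relief valve failed, Aft bypass line malfunctions, Check valve stuck, Coolant pump 2 malfunctions, Flow sensor faulted, Isolation valve degraded, Left surge tank 2 fails, Primary reserve tank is down}.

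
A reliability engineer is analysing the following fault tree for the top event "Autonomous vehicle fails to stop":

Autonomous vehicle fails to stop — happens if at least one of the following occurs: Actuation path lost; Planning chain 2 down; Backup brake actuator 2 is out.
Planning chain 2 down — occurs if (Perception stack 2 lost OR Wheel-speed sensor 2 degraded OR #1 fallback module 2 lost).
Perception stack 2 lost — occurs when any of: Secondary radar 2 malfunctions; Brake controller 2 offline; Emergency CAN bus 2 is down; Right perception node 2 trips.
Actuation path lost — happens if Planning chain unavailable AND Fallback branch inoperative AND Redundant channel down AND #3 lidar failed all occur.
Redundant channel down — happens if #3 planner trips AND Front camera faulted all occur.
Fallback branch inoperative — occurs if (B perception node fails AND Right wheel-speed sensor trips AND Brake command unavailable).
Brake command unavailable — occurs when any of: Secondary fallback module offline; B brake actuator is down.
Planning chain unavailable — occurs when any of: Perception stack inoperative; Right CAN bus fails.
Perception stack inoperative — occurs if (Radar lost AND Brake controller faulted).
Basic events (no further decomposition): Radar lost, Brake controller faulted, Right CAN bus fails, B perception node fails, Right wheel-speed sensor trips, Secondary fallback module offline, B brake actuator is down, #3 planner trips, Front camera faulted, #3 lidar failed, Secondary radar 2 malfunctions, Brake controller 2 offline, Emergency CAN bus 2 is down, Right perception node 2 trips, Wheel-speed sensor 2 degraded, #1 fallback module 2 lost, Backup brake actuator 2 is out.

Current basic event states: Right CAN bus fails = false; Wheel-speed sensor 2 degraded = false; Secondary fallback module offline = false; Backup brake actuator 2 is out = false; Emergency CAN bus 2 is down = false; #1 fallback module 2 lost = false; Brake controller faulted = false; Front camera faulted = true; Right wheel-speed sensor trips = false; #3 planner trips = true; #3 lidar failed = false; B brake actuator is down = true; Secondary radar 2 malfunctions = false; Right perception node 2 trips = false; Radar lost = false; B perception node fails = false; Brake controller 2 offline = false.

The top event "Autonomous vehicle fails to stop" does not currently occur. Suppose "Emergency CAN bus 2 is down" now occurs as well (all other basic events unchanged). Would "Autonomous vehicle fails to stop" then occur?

Counterfactual: set "Emergency CAN bus 2 is down" to occurred.
Perception stack inoperative [AND]: Radar lost=not, Brake controller faulted=not → not all inputs occur → does not occur.
Planning chain unavailable [OR]: Perception stack inoperative=not, Right CAN bus fails=not → no input occurs → does not occur.
Brake command unavailable [OR]: Secondary fallback module offline=not, B brake actuator is down=occurs → at least one input occurs → occurs.
Fallback branch inoperative [AND]: B perception node fails=not, Right wheel-speed sensor trips=not, Brake command unavailable=occurs → not all inputs occur → does not occur.
Redundant channel down [AND]: #3 planner trips=occurs, Front camera faulted=occurs → all inputs occur → occurs.
Actuation path lost [AND]: Planning chain unavailable=not, Fallback branch inoperative=not, Redundant channel down=occurs, #3 lidar failed=not → not all inputs occur → does not occur.
Perception stack 2 lost [OR]: Secondary radar 2 malfunctions=not, Brake controller 2 offline=not, Emergency CAN bus 2 is down=occurs, Right perception node 2 trips=not → at least one input occurs → occurs.
Planning chain 2 down [OR]: Perception stack 2 lost=occurs, Wheel-speed sensor 2 degraded=not, #1 fallback module 2 lost=not → at least one input occurs → occurs.
Autonomous vehicle fails to stop [OR]: Actuation path lost=not, Planning chain 2 down=occurs, Backup brake actuator 2 is out=not → at least one input occurs → occurs.

Yes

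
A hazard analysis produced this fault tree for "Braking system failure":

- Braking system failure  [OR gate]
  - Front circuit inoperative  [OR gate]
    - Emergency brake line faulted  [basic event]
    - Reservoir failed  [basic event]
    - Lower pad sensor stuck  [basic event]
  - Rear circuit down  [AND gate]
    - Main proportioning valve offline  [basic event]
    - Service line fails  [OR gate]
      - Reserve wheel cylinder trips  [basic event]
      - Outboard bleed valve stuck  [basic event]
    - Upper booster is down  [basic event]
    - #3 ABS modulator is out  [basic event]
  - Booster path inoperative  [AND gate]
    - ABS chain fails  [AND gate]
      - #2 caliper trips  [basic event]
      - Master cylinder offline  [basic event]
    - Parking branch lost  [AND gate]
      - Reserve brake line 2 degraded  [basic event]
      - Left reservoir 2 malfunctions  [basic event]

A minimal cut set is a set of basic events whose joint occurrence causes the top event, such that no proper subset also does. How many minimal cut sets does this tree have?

Front circuit inoperative [OR]: union of children's cut sets → 3 cut set(s).
Service line fails [OR]: union of children's cut sets → 2 cut set(s).
Rear circuit down [AND]: one cut set from each child combined → 1 × 2 × 1 × 1 = 2 cut set(s).
ABS chain fails [AND]: one cut set from each child combined → 1 × 1 = 1 cut set(s).
Parking branch lost [AND]: one cut set from each child combined → 1 × 1 = 1 cut set(s).
Booster path inoperative [AND]: one cut set from each child combined → 1 × 1 = 1 cut set(s).
Braking system failure [OR]: union of children's cut sets → 6 cut set(s).
Minimal cut sets: {Emergency brake line faulted}; {Reservoir failed}; {Lower pad sensor stuck}; {#3 ABS modulator is out, Main proportioning valve offline, Reserve wheel cylinder trips, Upper booster is down}; {#3 ABS modulator is out, Main proportioning valve offline, Outboard bleed valve stuck, Upper booster is down}; {#2 caliper trips, Left reservoir 2 malfunctions, Master cylinder offline, Reserve brake line 2 degraded}.

6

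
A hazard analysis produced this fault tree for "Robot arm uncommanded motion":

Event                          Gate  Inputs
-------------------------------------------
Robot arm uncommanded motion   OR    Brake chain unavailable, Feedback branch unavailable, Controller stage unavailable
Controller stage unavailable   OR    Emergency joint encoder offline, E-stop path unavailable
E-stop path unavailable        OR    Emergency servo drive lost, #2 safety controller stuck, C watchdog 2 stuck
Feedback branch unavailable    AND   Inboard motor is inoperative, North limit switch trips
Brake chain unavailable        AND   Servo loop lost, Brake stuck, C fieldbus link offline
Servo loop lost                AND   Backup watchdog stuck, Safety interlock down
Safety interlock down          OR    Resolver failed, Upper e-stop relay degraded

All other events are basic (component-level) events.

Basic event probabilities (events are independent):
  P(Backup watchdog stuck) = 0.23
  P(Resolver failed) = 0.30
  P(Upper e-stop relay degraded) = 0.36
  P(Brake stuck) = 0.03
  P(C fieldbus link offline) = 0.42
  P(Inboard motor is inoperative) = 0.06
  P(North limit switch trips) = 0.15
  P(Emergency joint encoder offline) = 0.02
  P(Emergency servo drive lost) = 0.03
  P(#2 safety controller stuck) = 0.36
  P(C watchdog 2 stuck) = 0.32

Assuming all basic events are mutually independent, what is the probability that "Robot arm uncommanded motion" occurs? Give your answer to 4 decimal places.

P(Safety interlock down) [OR] = 1 − (1−0.30) × (1−0.36) = 0.552000
P(Servo loop lost) [AND] = 0.23 × 0.552000 = 0.126960
P(Brake chain unavailable) [AND] = 0.126960 × 0.03 × 0.42 = 0.001600
P(Feedback branch unavailable) [AND] = 0.06 × 0.15 = 0.009000
P(E-stop path unavailable) [OR] = 1 − (1−0.03) × (1−0.36) × (1−0.32) = 0.577856
P(Controller stage unavailable) [OR] = 1 − (1−0.02) × (1−0.577856) = 0.586299
P(Robot arm uncommanded motion) [OR] = 1 − (1−0.001600) × (1−0.009000) × (1−0.586299) = 0.590678
Rounded to 4 decimal places: P(Robot arm uncommanded motion) ≈ 0.5907.

0.5907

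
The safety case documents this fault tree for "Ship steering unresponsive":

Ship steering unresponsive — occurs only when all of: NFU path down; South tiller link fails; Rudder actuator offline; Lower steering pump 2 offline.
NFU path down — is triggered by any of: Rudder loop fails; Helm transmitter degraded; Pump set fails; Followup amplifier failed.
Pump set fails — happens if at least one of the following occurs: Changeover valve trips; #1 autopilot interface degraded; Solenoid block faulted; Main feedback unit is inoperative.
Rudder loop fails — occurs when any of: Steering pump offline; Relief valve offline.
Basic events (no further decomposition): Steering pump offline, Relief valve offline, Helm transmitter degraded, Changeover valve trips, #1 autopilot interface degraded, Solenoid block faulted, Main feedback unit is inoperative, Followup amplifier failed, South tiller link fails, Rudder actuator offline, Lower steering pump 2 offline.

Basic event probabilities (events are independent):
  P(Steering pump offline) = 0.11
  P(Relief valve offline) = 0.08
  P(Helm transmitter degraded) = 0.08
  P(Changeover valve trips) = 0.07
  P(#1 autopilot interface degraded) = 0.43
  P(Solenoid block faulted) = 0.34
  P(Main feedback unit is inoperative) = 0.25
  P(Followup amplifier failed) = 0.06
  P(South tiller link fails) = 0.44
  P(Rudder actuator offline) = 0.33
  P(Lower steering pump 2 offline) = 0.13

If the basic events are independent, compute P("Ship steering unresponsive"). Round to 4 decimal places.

0.0154

P(Rudder loop fails) [OR] = 1 − (1−0.11) × (1−0.08) = 0.181200
P(Pump set fails) [OR] = 1 − (1−0.07) × (1−0.43) × (1−0.34) × (1−0.25) = 0.737601
P(NFU path down) [OR] = 1 − (1−0.181200) × (1−0.08) × (1−0.737601) × (1−0.06) = 0.814196
P(Ship steering unresponsive) [AND] = 0.814196 × 0.44 × 0.33 × 0.13 = 0.015369
Rounded to 4 decimal places: P(Ship steering unresponsive) ≈ 0.0154.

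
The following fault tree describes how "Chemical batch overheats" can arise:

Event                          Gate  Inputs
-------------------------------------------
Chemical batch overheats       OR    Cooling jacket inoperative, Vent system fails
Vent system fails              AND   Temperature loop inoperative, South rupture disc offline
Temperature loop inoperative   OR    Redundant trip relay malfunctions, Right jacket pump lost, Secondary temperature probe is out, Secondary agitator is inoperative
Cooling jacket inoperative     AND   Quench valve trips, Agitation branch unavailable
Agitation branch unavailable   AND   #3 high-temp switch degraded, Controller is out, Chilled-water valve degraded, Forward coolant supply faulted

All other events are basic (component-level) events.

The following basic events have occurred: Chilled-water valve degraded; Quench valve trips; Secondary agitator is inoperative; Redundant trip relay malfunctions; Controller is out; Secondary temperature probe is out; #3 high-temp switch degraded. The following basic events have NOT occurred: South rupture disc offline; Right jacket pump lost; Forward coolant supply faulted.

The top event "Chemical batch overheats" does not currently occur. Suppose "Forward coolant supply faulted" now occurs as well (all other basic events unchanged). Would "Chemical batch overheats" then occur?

Yes

Counterfactual: set "Forward coolant supply faulted" to occurred.
Agitation branch unavailable [AND]: #3 high-temp switch degraded=occurs, Controller is out=occurs, Chilled-water valve degraded=occurs, Forward coolant supply faulted=occurs → all inputs occur → occurs.
Cooling jacket inoperative [AND]: Quench valve trips=occurs, Agitation branch unavailable=occurs → all inputs occur → occurs.
Temperature loop inoperative [OR]: Redundant trip relay malfunctions=occurs, Right jacket pump lost=not, Secondary temperature probe is out=occurs, Secondary agitator is inoperative=occurs → at least one input occurs → occurs.
Vent system fails [AND]: Temperature loop inoperative=occurs, South rupture disc offline=not → not all inputs occur → does not occur.
Chemical batch overheats [OR]: Cooling jacket inoperative=occurs, Vent system fails=not → at least one input occurs → occurs.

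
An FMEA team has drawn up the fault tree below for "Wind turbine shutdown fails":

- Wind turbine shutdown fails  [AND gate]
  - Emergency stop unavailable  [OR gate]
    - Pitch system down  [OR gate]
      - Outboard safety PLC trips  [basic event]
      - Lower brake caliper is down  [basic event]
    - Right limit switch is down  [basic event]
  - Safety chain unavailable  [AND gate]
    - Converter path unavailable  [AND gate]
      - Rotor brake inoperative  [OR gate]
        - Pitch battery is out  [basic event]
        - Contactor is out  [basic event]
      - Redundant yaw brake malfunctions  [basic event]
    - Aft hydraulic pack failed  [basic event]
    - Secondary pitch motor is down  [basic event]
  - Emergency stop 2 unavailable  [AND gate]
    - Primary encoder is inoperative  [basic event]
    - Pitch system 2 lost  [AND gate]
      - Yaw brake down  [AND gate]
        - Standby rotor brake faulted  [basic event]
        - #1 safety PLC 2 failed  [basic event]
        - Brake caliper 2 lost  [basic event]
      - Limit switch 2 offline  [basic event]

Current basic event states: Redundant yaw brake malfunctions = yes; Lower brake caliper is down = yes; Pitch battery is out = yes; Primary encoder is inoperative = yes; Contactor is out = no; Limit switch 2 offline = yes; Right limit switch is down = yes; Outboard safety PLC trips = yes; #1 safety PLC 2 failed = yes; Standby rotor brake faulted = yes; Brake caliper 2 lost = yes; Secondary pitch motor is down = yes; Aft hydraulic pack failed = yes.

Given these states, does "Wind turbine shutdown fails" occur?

Yes

Pitch system down [OR]: Outboard safety PLC trips=occurs, Lower brake caliper is down=occurs → at least one input occurs → occurs.
Emergency stop unavailable [OR]: Pitch system down=occurs, Right limit switch is down=occurs → at least one input occurs → occurs.
Rotor brake inoperative [OR]: Pitch battery is out=occurs, Contactor is out=not → at least one input occurs → occurs.
Converter path unavailable [AND]: Rotor brake inoperative=occurs, Redundant yaw brake malfunctions=occurs → all inputs occur → occurs.
Safety chain unavailable [AND]: Converter path unavailable=occurs, Aft hydraulic pack failed=occurs, Secondary pitch motor is down=occurs → all inputs occur → occurs.
Yaw brake down [AND]: Standby rotor brake faulted=occurs, #1 safety PLC 2 failed=occurs, Brake caliper 2 lost=occurs → all inputs occur → occurs.
Pitch system 2 lost [AND]: Yaw brake down=occurs, Limit switch 2 offline=occurs → all inputs occur → occurs.
Emergency stop 2 unavailable [AND]: Primary encoder is inoperative=occurs, Pitch system 2 lost=occurs → all inputs occur → occurs.
Wind turbine shutdown fails [AND]: Emergency stop unavailable=occurs, Safety chain unavailable=occurs, Emergency stop 2 unavailable=occurs → all inputs occur → occurs.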